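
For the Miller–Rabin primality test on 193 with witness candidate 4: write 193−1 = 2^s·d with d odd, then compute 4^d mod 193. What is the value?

193 − 1 = 192 = 2^6 · 3, so d = 3.
4^1 ≡ 4 (mod 193)
4^2 ≡ 4^2 = 16 ≡ 16 (mod 193)
3 = 2 + 1 in binary powers of 2.
So 4^3 ≡ 16 · 4 ≡ 64 (mod 193).
Squaring chain: 64 → 43 → 112 → 192 → 1 → 1; reaches −1, so base 4 does not prove 193 composite.

64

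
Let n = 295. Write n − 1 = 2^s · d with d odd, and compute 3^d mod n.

127

295 − 1 = 294 = 2^1 · 147, so d = 147.
3^1 ≡ 3 (mod 295)
3^2 ≡ 3^2 = 9 ≡ 9 (mod 295)
3^4 ≡ 9^2 = 81 ≡ 81 (mod 295)
3^8 ≡ 81^2 = 6561 ≡ 71 (mod 295)
3^16 ≡ 71^2 = 5041 ≡ 26 (mod 295)
3^32 ≡ 26^2 = 676 ≡ 86 (mod 295)
3^64 ≡ 86^2 = 7396 ≡ 21 (mod 295)
3^128 ≡ 21^2 = 441 ≡ 146 (mod 295)
147 = 128 + 16 + 2 + 1 in binary powers of 2.
So 3^147 ≡ 146 · 26 · 9 · 3 ≡ 127 (mod 295).
Squaring chain: 127; never reaches −1, so base 3 is a Miller–Rabin witness that 295 is composite.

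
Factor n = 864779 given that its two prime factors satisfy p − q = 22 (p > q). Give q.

919

Since p = q + 22, we have 864779 = q(q + 22), so q² + 22q − 864779 = 0.
Discriminant: 22² + 4·864779 = 484 + 3459116 = 3459600; √3459600 = 1860.
q = (−22 + 1860)/2 = 919, and p = q + 22 = 941.
Check: 919 · 941 = 864779.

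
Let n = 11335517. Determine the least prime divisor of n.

11335517 is odd.
Digit sum 26, not divisible by 3.
Ends in 7: not divisible by 5.
7: 11335517 = 7·1619359 + 4
11: 11335517 = 11·1030501 + 6
13: 11335517 = 13·871962 + 11
17: 11335517 = 17·666795 + 2
19: 11335517 = 19·596606 + 3
23: 11335517 = 23·492848 + 13
29: 11335517 = 29·390879 + 26
31: 11335517 = 31·365661 + 26
37: 11335517 = 37·306365 + 12
41: 11335517 = 41·276476 + 1
43: 11335517 = 43·263616 + 29
47: 11335517 = 47·241181 + 10
53: 11335517 = 53·213877 + 36
59: 11335517 = 59·192127 + 24
61: 11335517 = 61·185828 + 9
67: 11335517 = 67·169186 + 55
71: 11335517 = 71·159655 + 12
73: 11335517 = 73·155281 + 4
79: 11335517 = 79·143487 + 44
83: 11335517 = 83·136572 + 41
89: 11335517 = 89·127365 + 32
97: 11335517 = 97·116861

97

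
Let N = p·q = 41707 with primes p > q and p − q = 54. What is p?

Since p = q + 54, we have 41707 = q(q + 54), so q² + 54q − 41707 = 0.
Discriminant: 54² + 4·41707 = 2916 + 166828 = 169744; √169744 = 412.
q = (−54 + 412)/2 = 179, and p = q + 54 = 233.
Check: 179 · 233 = 41707.

233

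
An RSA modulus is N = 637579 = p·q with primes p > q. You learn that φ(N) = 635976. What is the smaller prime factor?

727

φ(n) = (p−1)(q−1) = n − (p+q) + 1, so p + q = 637579 − 635976 + 1 = 1604.
p and q are the roots of t² − 1604t + 637579 = 0.
Discriminant: 1604² − 4·637579 = 2572816 − 2550316 = 22500; √22500 = 150.
q = (1604 − 150)/2 = 727, p = (1604 + 150)/2 = 877.
Check: 727 · 877 = 637579.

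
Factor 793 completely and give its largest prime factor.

793 = 13 · 61
61 is prime.
So 793 = 13 · 61; the largest prime factor is 61.

61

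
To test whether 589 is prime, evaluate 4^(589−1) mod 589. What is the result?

4^1 ≡ 4 (mod 589)
4^2 ≡ 4^2 = 16 ≡ 16 (mod 589)
4^4 ≡ 16^2 = 256 ≡ 256 (mod 589)
4^8 ≡ 256^2 = 65536 ≡ 157 (mod 589)
4^16 ≡ 157^2 = 24649 ≡ 500 (mod 589)
4^32 ≡ 500^2 = 250000 ≡ 264 (mod 589)
4^64 ≡ 264^2 = 69696 ≡ 194 (mod 589)
4^128 ≡ 194^2 = 37636 ≡ 529 (mod 589)
4^256 ≡ 529^2 = 279841 ≡ 66 (mod 589)
4^512 ≡ 66^2 = 4356 ≡ 233 (mod 589)
588 = 512 + 64 + 8 + 4 in binary powers of 2.
So 4^588 ≡ 233 · 194 · 157 · 256 ≡ 64 (mod 589).
Since 64 ≠ 1, base 4 is a Fermat witness: 589 is composite.

64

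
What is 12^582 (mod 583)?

221

12^1 ≡ 12 (mod 583)
12^2 ≡ 12^2 = 144 ≡ 144 (mod 583)
12^4 ≡ 144^2 = 20736 ≡ 331 (mod 583)
12^8 ≡ 331^2 = 109561 ≡ 540 (mod 583)
12^16 ≡ 540^2 = 291600 ≡ 100 (mod 583)
12^32 ≡ 100^2 = 10000 ≡ 89 (mod 583)
12^64 ≡ 89^2 = 7921 ≡ 342 (mod 583)
12^128 ≡ 342^2 = 116964 ≡ 364 (mod 583)
12^256 ≡ 364^2 = 132496 ≡ 155 (mod 583)
12^512 ≡ 155^2 = 24025 ≡ 122 (mod 583)
582 = 512 + 64 + 4 + 2 in binary powers of 2.
So 12^582 ≡ 122 · 342 · 331 · 144 ≡ 221 (mod 583).
Since 221 ≠ 1, base 12 is a Fermat witness: 583 is composite.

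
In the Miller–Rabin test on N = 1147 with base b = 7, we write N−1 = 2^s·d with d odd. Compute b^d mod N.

1025

1147 − 1 = 1146 = 2^1 · 573, so d = 573.
7^1 ≡ 7 (mod 1147)
7^2 ≡ 7^2 = 49 ≡ 49 (mod 1147)
7^4 ≡ 49^2 = 2401 ≡ 107 (mod 1147)
7^8 ≡ 107^2 = 11449 ≡ 1126 (mod 1147)
7^16 ≡ 1126^2 = 1267876 ≡ 441 (mod 1147)
7^32 ≡ 441^2 = 194481 ≡ 638 (mod 1147)
7^64 ≡ 638^2 = 407044 ≡ 1006 (mod 1147)
7^128 ≡ 1006^2 = 1012036 ≡ 382 (mod 1147)
7^256 ≡ 382^2 = 145924 ≡ 255 (mod 1147)
7^512 ≡ 255^2 = 65025 ≡ 793 (mod 1147)
573 = 512 + 32 + 16 + 8 + 4 + 1 in binary powers of 2.
So 7^573 ≡ 793 · 638 · 441 · 1126 · 107 · 7 ≡ 1025 (mod 1147).
Squaring chain: 1025; never reaches −1, so base 7 is a Miller–Rabin witness that 1147 is composite.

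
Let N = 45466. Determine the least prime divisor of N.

45466 is even: 2 divides it.

2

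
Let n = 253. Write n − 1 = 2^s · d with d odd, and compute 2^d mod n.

118

253 − 1 = 252 = 2^2 · 63, so d = 63.
2^1 ≡ 2 (mod 253)
2^2 ≡ 2^2 = 4 ≡ 4 (mod 253)
2^4 ≡ 4^2 = 16 ≡ 16 (mod 253)
2^8 ≡ 16^2 = 256 ≡ 3 (mod 253)
2^16 ≡ 3^2 = 9 ≡ 9 (mod 253)
2^32 ≡ 9^2 = 81 ≡ 81 (mod 253)
63 = 32 + 16 + 8 + 4 + 2 + 1 in binary powers of 2.
So 2^63 ≡ 81 · 9 · 3 · 16 · 4 · 2 ≡ 118 (mod 253).
Squaring chain: 118 → 9; never reaches −1, so base 2 is a Miller–Rabin witness that 253 is composite.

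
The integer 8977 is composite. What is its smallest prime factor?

8977 is odd.
Digit sum 31, not divisible by 3.
Ends in 7: not divisible by 5.
7: 8977 = 7·1282 + 3
11: 8977 = 11·816 + 1
13: 8977 = 13·690 + 7
17: 8977 = 17·528 + 1
19: 8977 = 19·472 + 9
23: 8977 = 23·390 + 7
29: 8977 = 29·309 + 16
31: 8977 = 31·289 + 18
37: 8977 = 37·242 + 23
41: 8977 = 41·218 + 39
43: 8977 = 43·208 + 33
47: 8977 = 47·191

47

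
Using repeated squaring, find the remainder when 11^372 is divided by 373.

11^1 ≡ 11 (mod 373)
11^2 ≡ 11^2 = 121 ≡ 121 (mod 373)
11^4 ≡ 121^2 = 14641 ≡ 94 (mod 373)
11^8 ≡ 94^2 = 8836 ≡ 257 (mod 373)
11^16 ≡ 257^2 = 66049 ≡ 28 (mod 373)
11^32 ≡ 28^2 = 784 ≡ 38 (mod 373)
11^64 ≡ 38^2 = 1444 ≡ 325 (mod 373)
11^128 ≡ 325^2 = 105625 ≡ 66 (mod 373)
11^256 ≡ 66^2 = 4356 ≡ 253 (mod 373)
372 = 256 + 64 + 32 + 16 + 4 in binary powers of 2.
So 11^372 ≡ 253 · 325 · 38 · 28 · 94 ≡ 1 (mod 373).
Since the result is 1, base 11 gives no evidence that 373 is composite.

1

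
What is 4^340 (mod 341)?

4^1 ≡ 4 (mod 341)
4^2 ≡ 4^2 = 16 ≡ 16 (mod 341)
4^4 ≡ 16^2 = 256 ≡ 256 (mod 341)
4^8 ≡ 256^2 = 65536 ≡ 64 (mod 341)
4^16 ≡ 64^2 = 4096 ≡ 4 (mod 341)
4^32 ≡ 4^2 = 16 ≡ 16 (mod 341)
4^64 ≡ 16^2 = 256 ≡ 256 (mod 341)
4^128 ≡ 256^2 = 65536 ≡ 64 (mod 341)
4^256 ≡ 64^2 = 4096 ≡ 4 (mod 341)
340 = 256 + 64 + 16 + 4 in binary powers of 2.
So 4^340 ≡ 4 · 256 · 4 · 256 ≡ 1 (mod 341).
Since the result is 1, base 4 gives no evidence that 341 is composite.

1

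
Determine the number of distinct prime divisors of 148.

148 = 2^2 · 37
148 = 2^2 · 37, which has 2 distinct prime factors.

2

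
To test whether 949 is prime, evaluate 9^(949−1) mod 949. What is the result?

9^1 ≡ 9 (mod 949)
9^2 ≡ 9^2 = 81 ≡ 81 (mod 949)
9^4 ≡ 81^2 = 6561 ≡ 867 (mod 949)
9^8 ≡ 867^2 = 751689 ≡ 81 (mod 949)
9^16 ≡ 81^2 = 6561 ≡ 867 (mod 949)
9^32 ≡ 867^2 = 751689 ≡ 81 (mod 949)
9^64 ≡ 81^2 = 6561 ≡ 867 (mod 949)
9^128 ≡ 867^2 = 751689 ≡ 81 (mod 949)
9^256 ≡ 81^2 = 6561 ≡ 867 (mod 949)
9^512 ≡ 867^2 = 751689 ≡ 81 (mod 949)
948 = 512 + 256 + 128 + 32 + 16 + 4 in binary powers of 2.
So 9^948 ≡ 81 · 867 · 81 · 81 · 867 · 867 ≡ 1 (mod 949).
Since the result is 1, base 9 gives no evidence that 949 is composite.

1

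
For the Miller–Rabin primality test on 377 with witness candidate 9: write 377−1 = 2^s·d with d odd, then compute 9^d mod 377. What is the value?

237

377 − 1 = 376 = 2^3 · 47, so d = 47.
9^1 ≡ 9 (mod 377)
9^2 ≡ 9^2 = 81 ≡ 81 (mod 377)
9^4 ≡ 81^2 = 6561 ≡ 152 (mod 377)
9^8 ≡ 152^2 = 23104 ≡ 107 (mod 377)
9^16 ≡ 107^2 = 11449 ≡ 139 (mod 377)
9^32 ≡ 139^2 = 19321 ≡ 94 (mod 377)
47 = 32 + 8 + 4 + 2 + 1 in binary powers of 2.
So 9^47 ≡ 94 · 107 · 152 · 81 · 9 ≡ 237 (mod 377).
Squaring chain: 237 → 373 → 16; never reaches −1, so base 9 is a Miller–Rabin witness that 377 is composite.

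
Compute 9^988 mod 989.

9^1 ≡ 9 (mod 989)
9^2 ≡ 9^2 = 81 ≡ 81 (mod 989)
9^4 ≡ 81^2 = 6561 ≡ 627 (mod 989)
9^8 ≡ 627^2 = 393129 ≡ 496 (mod 989)
9^16 ≡ 496^2 = 246016 ≡ 744 (mod 989)
9^32 ≡ 744^2 = 553536 ≡ 685 (mod 989)
9^64 ≡ 685^2 = 469225 ≡ 439 (mod 989)
9^128 ≡ 439^2 = 192721 ≡ 855 (mod 989)
9^256 ≡ 855^2 = 731025 ≡ 154 (mod 989)
9^512 ≡ 154^2 = 23716 ≡ 969 (mod 989)
988 = 512 + 256 + 128 + 64 + 16 + 8 + 4 in binary powers of 2.
So 9^988 ≡ 969 · 154 · 855 · 439 · 744 · 496 · 627 ≡ 439 (mod 989).
Since 439 ≠ 1, base 9 is a Fermat witness: 989 is composite.

439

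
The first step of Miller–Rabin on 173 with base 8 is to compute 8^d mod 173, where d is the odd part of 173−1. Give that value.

173 − 1 = 172 = 2^2 · 43, so d = 43.
8^1 ≡ 8 (mod 173)
8^2 ≡ 8^2 = 64 ≡ 64 (mod 173)
8^4 ≡ 64^2 = 4096 ≡ 117 (mod 173)
8^8 ≡ 117^2 = 13689 ≡ 22 (mod 173)
8^16 ≡ 22^2 = 484 ≡ 138 (mod 173)
8^32 ≡ 138^2 = 19044 ≡ 14 (mod 173)
43 = 32 + 8 + 2 + 1 in binary powers of 2.
So 8^43 ≡ 14 · 22 · 64 · 8 ≡ 93 (mod 173).
Squaring chain: 93 → 172; reaches −1, so base 8 does not prove 173 composite.

93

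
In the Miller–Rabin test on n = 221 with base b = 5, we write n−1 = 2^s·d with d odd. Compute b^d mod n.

221 − 1 = 220 = 2^2 · 55, so d = 55.
5^1 ≡ 5 (mod 221)
5^2 ≡ 5^2 = 25 ≡ 25 (mod 221)
5^4 ≡ 25^2 = 625 ≡ 183 (mod 221)
5^8 ≡ 183^2 = 33489 ≡ 118 (mod 221)
5^16 ≡ 118^2 = 13924 ≡ 1 (mod 221)
5^32 ≡ 1^2 = 1 ≡ 1 (mod 221)
55 = 32 + 16 + 4 + 2 + 1 in binary powers of 2.
So 5^55 ≡ 1 · 1 · 183 · 25 · 5 ≡ 112 (mod 221).
Squaring chain: 112 → 168; never reaches −1, so base 5 is a Miller–Rabin witness that 221 is composite.

112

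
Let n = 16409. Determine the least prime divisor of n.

16409 is odd.
Digit sum 20, not divisible by 3.
Ends in 9: not divisible by 5.
7: 16409 = 7·2344 + 1
11: 16409 = 11·1491 + 8
13: 16409 = 13·1262 + 3
17: 16409 = 17·965 + 4
19: 16409 = 19·863 + 12
23: 16409 = 23·713 + 10
29: 16409 = 29·565 + 24
31: 16409 = 31·529 + 10
37: 16409 = 37·443 + 18
41: 16409 = 41·400 + 9
43: 16409 = 43·381 + 26
47: 16409 = 47·349 + 6
53: 16409 = 53·309 + 32
59: 16409 = 59·278 + 7
61: 16409 = 61·269

61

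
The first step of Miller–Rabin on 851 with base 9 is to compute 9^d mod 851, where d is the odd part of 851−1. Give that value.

303

851 − 1 = 850 = 2^1 · 425, so d = 425.
9^1 ≡ 9 (mod 851)
9^2 ≡ 9^2 = 81 ≡ 81 (mod 851)
9^4 ≡ 81^2 = 6561 ≡ 604 (mod 851)
9^8 ≡ 604^2 = 364816 ≡ 588 (mod 851)
9^16 ≡ 588^2 = 345744 ≡ 238 (mod 851)
9^32 ≡ 238^2 = 56644 ≡ 478 (mod 851)
9^64 ≡ 478^2 = 228484 ≡ 416 (mod 851)
9^128 ≡ 416^2 = 173056 ≡ 303 (mod 851)
9^256 ≡ 303^2 = 91809 ≡ 752 (mod 851)
425 = 256 + 128 + 32 + 8 + 1 in binary powers of 2.
So 9^425 ≡ 752 · 303 · 478 · 588 · 9 ≡ 303 (mod 851).
Squaring chain: 303; never reaches −1, so base 9 is a Miller–Rabin witness that 851 is composite.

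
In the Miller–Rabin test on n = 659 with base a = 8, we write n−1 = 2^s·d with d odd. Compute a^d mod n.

658

659 − 1 = 658 = 2^1 · 329, so d = 329.
8^1 ≡ 8 (mod 659)
8^2 ≡ 8^2 = 64 ≡ 64 (mod 659)
8^4 ≡ 64^2 = 4096 ≡ 142 (mod 659)
8^8 ≡ 142^2 = 20164 ≡ 394 (mod 659)
8^16 ≡ 394^2 = 155236 ≡ 371 (mod 659)
8^32 ≡ 371^2 = 137641 ≡ 569 (mod 659)
8^64 ≡ 569^2 = 323761 ≡ 192 (mod 659)
8^128 ≡ 192^2 = 36864 ≡ 619 (mod 659)
8^256 ≡ 619^2 = 383161 ≡ 282 (mod 659)
329 = 256 + 64 + 8 + 1 in binary powers of 2.
So 8^329 ≡ 282 · 192 · 394 · 8 ≡ 658 (mod 659).
Since 8^d ≡ 658 (mod 659), base 8 does not prove 659 composite.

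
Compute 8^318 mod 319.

8^1 ≡ 8 (mod 319)
8^2 ≡ 8^2 = 64 ≡ 64 (mod 319)
8^4 ≡ 64^2 = 4096 ≡ 268 (mod 319)
8^8 ≡ 268^2 = 71824 ≡ 49 (mod 319)
8^16 ≡ 49^2 = 2401 ≡ 168 (mod 319)
8^32 ≡ 168^2 = 28224 ≡ 152 (mod 319)
8^64 ≡ 152^2 = 23104 ≡ 136 (mod 319)
8^128 ≡ 136^2 = 18496 ≡ 313 (mod 319)
8^256 ≡ 313^2 = 97969 ≡ 36 (mod 319)
318 = 256 + 32 + 16 + 8 + 4 + 2 in binary powers of 2.
So 8^318 ≡ 36 · 152 · 168 · 49 · 268 · 64 ≡ 236 (mod 319).
Since 236 ≠ 1, base 8 is a Fermat witness: 319 is composite.

236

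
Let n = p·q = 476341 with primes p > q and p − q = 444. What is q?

503

Since p = q + 444, we have 476341 = q(q + 444), so q² + 444q − 476341 = 0.
Discriminant: 444² + 4·476341 = 197136 + 1905364 = 2102500; √2102500 = 1450.
q = (−444 + 1450)/2 = 503, and p = q + 444 = 947.
Check: 503 · 947 = 476341.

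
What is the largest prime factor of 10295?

10295 = 5 · 2059
2059 = 29 · 71
71 is prime.
So 10295 = 5 · 29 · 71; the largest prime factor is 71.

71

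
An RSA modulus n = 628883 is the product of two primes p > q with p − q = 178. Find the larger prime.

887

Since p = q + 178, we have 628883 = q(q + 178), so q² + 178q − 628883 = 0.
Discriminant: 178² + 4·628883 = 31684 + 2515532 = 2547216; √2547216 = 1596.
q = (−178 + 1596)/2 = 709, and p = q + 178 = 887.
Check: 709 · 887 = 628883.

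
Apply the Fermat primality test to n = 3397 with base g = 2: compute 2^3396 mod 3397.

2^1 ≡ 2 (mod 3397)
2^2 ≡ 2^2 = 4 ≡ 4 (mod 3397)
2^4 ≡ 4^2 = 16 ≡ 16 (mod 3397)
2^8 ≡ 16^2 = 256 ≡ 256 (mod 3397)
2^16 ≡ 256^2 = 65536 ≡ 993 (mod 3397)
2^32 ≡ 993^2 = 986049 ≡ 919 (mod 3397)
2^64 ≡ 919^2 = 844561 ≡ 2105 (mod 3397)
2^128 ≡ 2105^2 = 4431025 ≡ 1337 (mod 3397)
2^256 ≡ 1337^2 = 1787569 ≡ 747 (mod 3397)
2^512 ≡ 747^2 = 558009 ≡ 901 (mod 3397)
2^1024 ≡ 901^2 = 811801 ≡ 3315 (mod 3397)
2^2048 ≡ 3315^2 = 10989225 ≡ 3327 (mod 3397)
3396 = 2048 + 1024 + 256 + 64 + 4 in binary powers of 2.
So 2^3396 ≡ 3327 · 3315 · 747 · 2105 · 16 ≡ 2062 (mod 3397).
Since 2062 ≠ 1, base 2 is a Fermat witness: 3397 is composite.

2062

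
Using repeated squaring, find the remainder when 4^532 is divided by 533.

4^1 ≡ 4 (mod 533)
4^2 ≡ 4^2 = 16 ≡ 16 (mod 533)
4^4 ≡ 16^2 = 256 ≡ 256 (mod 533)
4^8 ≡ 256^2 = 65536 ≡ 510 (mod 533)
4^16 ≡ 510^2 = 260100 ≡ 529 (mod 533)
4^32 ≡ 529^2 = 279841 ≡ 16 (mod 533)
4^64 ≡ 16^2 = 256 ≡ 256 (mod 533)
4^128 ≡ 256^2 = 65536 ≡ 510 (mod 533)
4^256 ≡ 510^2 = 260100 ≡ 529 (mod 533)
4^512 ≡ 529^2 = 279841 ≡ 16 (mod 533)
532 = 512 + 16 + 4 in binary powers of 2.
So 4^532 ≡ 16 · 529 · 256 ≡ 139 (mod 533).
Since 139 ≠ 1, base 4 is a Fermat witness: 533 is composite.

139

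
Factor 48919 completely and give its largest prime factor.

71

48919 = 13 · 3763
3763 = 53 · 71
71 is prime.
So 48919 = 13 · 53 · 71; the largest prime factor is 71.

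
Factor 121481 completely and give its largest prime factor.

121481 = 29 · 4189
4189 = 59 · 71
71 is prime.
So 121481 = 29 · 59 · 71; the largest prime factor is 71.

71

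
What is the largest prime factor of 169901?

89

169901 = 23 · 7387
7387 = 83 · 89
89 is prime.
So 169901 = 23 · 83 · 89; the largest prime factor is 89.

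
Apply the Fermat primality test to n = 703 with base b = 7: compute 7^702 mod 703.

1

7^1 ≡ 7 (mod 703)
7^2 ≡ 7^2 = 49 ≡ 49 (mod 703)
7^4 ≡ 49^2 = 2401 ≡ 292 (mod 703)
7^8 ≡ 292^2 = 85264 ≡ 201 (mod 703)
7^16 ≡ 201^2 = 40401 ≡ 330 (mod 703)
7^32 ≡ 330^2 = 108900 ≡ 638 (mod 703)
7^64 ≡ 638^2 = 407044 ≡ 7 (mod 703)
7^128 ≡ 7^2 = 49 ≡ 49 (mod 703)
7^256 ≡ 49^2 = 2401 ≡ 292 (mod 703)
7^512 ≡ 292^2 = 85264 ≡ 201 (mod 703)
702 = 512 + 128 + 32 + 16 + 8 + 4 + 2 in binary powers of 2.
So 7^702 ≡ 201 · 49 · 638 · 330 · 201 · 292 · 49 ≡ 1 (mod 703).
Since the result is 1, base 7 gives no evidence that 703 is composite.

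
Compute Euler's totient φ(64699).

59136

Factor: 64699 = 23 · 29 · 97.
φ(64699) = (23−1) · (29−1) · (97−1) = 22 · 28 · 96 = 59136.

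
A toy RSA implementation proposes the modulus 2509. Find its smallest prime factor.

2509 is odd.
Digit sum 16, not divisible by 3.
Ends in 9: not divisible by 5.
7: 2509 = 7·358 + 3
11: 2509 = 11·228 + 1
13: 2509 = 13·193

13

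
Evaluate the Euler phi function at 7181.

Factor: 7181 = 43 · 167.
φ(7181) = (43−1) · (167−1) = 42 · 166 = 6972.

6972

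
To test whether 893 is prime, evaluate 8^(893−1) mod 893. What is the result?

68

8^1 ≡ 8 (mod 893)
8^2 ≡ 8^2 = 64 ≡ 64 (mod 893)
8^4 ≡ 64^2 = 4096 ≡ 524 (mod 893)
8^8 ≡ 524^2 = 274576 ≡ 425 (mod 893)
8^16 ≡ 425^2 = 180625 ≡ 239 (mod 893)
8^32 ≡ 239^2 = 57121 ≡ 862 (mod 893)
8^64 ≡ 862^2 = 743044 ≡ 68 (mod 893)
8^128 ≡ 68^2 = 4624 ≡ 159 (mod 893)
8^256 ≡ 159^2 = 25281 ≡ 277 (mod 893)
8^512 ≡ 277^2 = 76729 ≡ 824 (mod 893)
892 = 512 + 256 + 64 + 32 + 16 + 8 + 4 in binary powers of 2.
So 8^892 ≡ 824 · 277 · 68 · 862 · 239 · 425 · 524 ≡ 68 (mod 893).
Since 68 ≠ 1, base 8 is a Fermat witness: 893 is composite.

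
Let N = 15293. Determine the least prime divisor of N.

41

15293 is odd.
Digit sum 20, not divisible by 3.
Ends in 3: not divisible by 5.
7: 15293 = 7·2184 + 5
11: 15293 = 11·1390 + 3
13: 15293 = 13·1176 + 5
17: 15293 = 17·899 + 10
19: 15293 = 19·804 + 17
23: 15293 = 23·664 + 21
29: 15293 = 29·527 + 10
31: 15293 = 31·493 + 10
37: 15293 = 37·413 + 12
41: 15293 = 41·373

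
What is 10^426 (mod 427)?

393

10^1 ≡ 10 (mod 427)
10^2 ≡ 10^2 = 100 ≡ 100 (mod 427)
10^4 ≡ 100^2 = 10000 ≡ 179 (mod 427)
10^8 ≡ 179^2 = 32041 ≡ 16 (mod 427)
10^16 ≡ 16^2 = 256 ≡ 256 (mod 427)
10^32 ≡ 256^2 = 65536 ≡ 205 (mod 427)
10^64 ≡ 205^2 = 42025 ≡ 179 (mod 427)
10^128 ≡ 179^2 = 32041 ≡ 16 (mod 427)
10^256 ≡ 16^2 = 256 ≡ 256 (mod 427)
426 = 256 + 128 + 32 + 8 + 2 in binary powers of 2.
So 10^426 ≡ 256 · 16 · 205 · 16 · 100 ≡ 393 (mod 427).
Since 393 ≠ 1, base 10 is a Fermat witness: 427 is composite.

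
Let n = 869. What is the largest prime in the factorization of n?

869 = 11 · 79
79 is prime.
So 869 = 11 · 79; the largest prime factor is 79.

79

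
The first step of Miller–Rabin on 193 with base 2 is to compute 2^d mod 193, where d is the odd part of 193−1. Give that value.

193 − 1 = 192 = 2^6 · 3, so d = 3.
2^1 ≡ 2 (mod 193)
2^2 ≡ 2^2 = 4 ≡ 4 (mod 193)
3 = 2 + 1 in binary powers of 2.
So 2^3 ≡ 4 · 2 ≡ 8 (mod 193).
Squaring chain: 8 → 64 → 43 → 112 → 192 → 1; reaches −1, so base 2 does not prove 193 composite.

8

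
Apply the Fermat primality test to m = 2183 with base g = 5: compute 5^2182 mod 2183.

5^1 ≡ 5 (mod 2183)
5^2 ≡ 5^2 = 25 ≡ 25 (mod 2183)
5^4 ≡ 25^2 = 625 ≡ 625 (mod 2183)
5^8 ≡ 625^2 = 390625 ≡ 2051 (mod 2183)
5^16 ≡ 2051^2 = 4206601 ≡ 2143 (mod 2183)
5^32 ≡ 2143^2 = 4592449 ≡ 1600 (mod 2183)
5^64 ≡ 1600^2 = 2560000 ≡ 1524 (mod 2183)
5^128 ≡ 1524^2 = 2322576 ≡ 2047 (mod 2183)
5^256 ≡ 2047^2 = 4190209 ≡ 1032 (mod 2183)
5^512 ≡ 1032^2 = 1065024 ≡ 1903 (mod 2183)
5^1024 ≡ 1903^2 = 3621409 ≡ 1995 (mod 2183)
5^2048 ≡ 1995^2 = 3980025 ≡ 416 (mod 2183)
2182 = 2048 + 128 + 4 + 2 in binary powers of 2.
So 5^2182 ≡ 416 · 2047 · 625 · 25 ≡ 1484 (mod 2183).
Since 1484 ≠ 1, base 5 is a Fermat witness: 2183 is composite.

1484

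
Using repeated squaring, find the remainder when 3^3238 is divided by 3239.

155

3^1 ≡ 3 (mod 3239)
3^2 ≡ 3^2 = 9 ≡ 9 (mod 3239)
3^4 ≡ 9^2 = 81 ≡ 81 (mod 3239)
3^8 ≡ 81^2 = 6561 ≡ 83 (mod 3239)
3^16 ≡ 83^2 = 6889 ≡ 411 (mod 3239)
3^32 ≡ 411^2 = 168921 ≡ 493 (mod 3239)
3^64 ≡ 493^2 = 243049 ≡ 124 (mod 3239)
3^128 ≡ 124^2 = 15376 ≡ 2420 (mod 3239)
3^256 ≡ 2420^2 = 5856400 ≡ 288 (mod 3239)
3^512 ≡ 288^2 = 82944 ≡ 1969 (mod 3239)
3^1024 ≡ 1969^2 = 3876961 ≡ 3117 (mod 3239)
3^2048 ≡ 3117^2 = 9715689 ≡ 1928 (mod 3239)
3238 = 2048 + 1024 + 128 + 32 + 4 + 2 in binary powers of 2.
So 3^3238 ≡ 1928 · 3117 · 2420 · 493 · 81 · 9 ≡ 155 (mod 3239).
Since 155 ≠ 1, base 3 is a Fermat witness: 3239 is composite.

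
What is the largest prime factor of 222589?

89

222589 = 41 · 5429
5429 = 61 · 89
89 is prime.
So 222589 = 41 · 61 · 89; the largest prime factor is 89.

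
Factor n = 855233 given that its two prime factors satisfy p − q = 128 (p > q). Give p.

991

Since p = q + 128, we have 855233 = q(q + 128), so q² + 128q − 855233 = 0.
Discriminant: 128² + 4·855233 = 16384 + 3420932 = 3437316; √3437316 = 1854.
q = (−128 + 1854)/2 = 863, and p = q + 128 = 991.
Check: 863 · 991 = 855233.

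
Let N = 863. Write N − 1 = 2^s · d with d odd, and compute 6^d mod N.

863 − 1 = 862 = 2^1 · 431, so d = 431.
6^1 ≡ 6 (mod 863)
6^2 ≡ 6^2 = 36 ≡ 36 (mod 863)
6^4 ≡ 36^2 = 1296 ≡ 433 (mod 863)
6^8 ≡ 433^2 = 187489 ≡ 218 (mod 863)
6^16 ≡ 218^2 = 47524 ≡ 59 (mod 863)
6^32 ≡ 59^2 = 3481 ≡ 29 (mod 863)
6^64 ≡ 29^2 = 841 ≡ 841 (mod 863)
6^128 ≡ 841^2 = 707281 ≡ 484 (mod 863)
6^256 ≡ 484^2 = 234256 ≡ 383 (mod 863)
431 = 256 + 128 + 32 + 8 + 4 + 2 + 1 in binary powers of 2.
So 6^431 ≡ 383 · 484 · 29 · 218 · 433 · 36 · 6 ≡ 1 (mod 863).
Since 6^d ≡ 1 (mod 863), base 6 does not prove 863 composite.

1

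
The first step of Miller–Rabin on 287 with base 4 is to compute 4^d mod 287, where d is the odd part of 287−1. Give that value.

287 − 1 = 286 = 2^1 · 143, so d = 143.
4^1 ≡ 4 (mod 287)
4^2 ≡ 4^2 = 16 ≡ 16 (mod 287)
4^4 ≡ 16^2 = 256 ≡ 256 (mod 287)
4^8 ≡ 256^2 = 65536 ≡ 100 (mod 287)
4^16 ≡ 100^2 = 10000 ≡ 242 (mod 287)
4^32 ≡ 242^2 = 58564 ≡ 16 (mod 287)
4^64 ≡ 16^2 = 256 ≡ 256 (mod 287)
4^128 ≡ 256^2 = 65536 ≡ 100 (mod 287)
143 = 128 + 8 + 4 + 2 + 1 in binary powers of 2.
So 4^143 ≡ 100 · 100 · 256 · 16 · 4 ≡ 23 (mod 287).
Squaring chain: 23; never reaches −1, so base 4 is a Miller–Rabin witness that 287 is composite.

23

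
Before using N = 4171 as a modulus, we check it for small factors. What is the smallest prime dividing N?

43

4171 is odd.
Digit sum 13, not divisible by 3.
Ends in 1: not divisible by 5.
7: 4171 = 7·595 + 6
11: 4171 = 11·379 + 2
13: 4171 = 13·320 + 11
17: 4171 = 17·245 + 6
19: 4171 = 19·219 + 10
23: 4171 = 23·181 + 8
29: 4171 = 29·143 + 24
31: 4171 = 31·134 + 17
37: 4171 = 37·112 + 27
41: 4171 = 41·101 + 30
43: 4171 = 43·97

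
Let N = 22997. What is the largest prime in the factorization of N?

22997 = 13 · 1769
1769 = 29 · 61
61 is prime.
So 22997 = 13 · 29 · 61; the largest prime factor is 61.

61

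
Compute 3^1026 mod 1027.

482

3^1 ≡ 3 (mod 1027)
3^2 ≡ 3^2 = 9 ≡ 9 (mod 1027)
3^4 ≡ 9^2 = 81 ≡ 81 (mod 1027)
3^8 ≡ 81^2 = 6561 ≡ 399 (mod 1027)
3^16 ≡ 399^2 = 159201 ≡ 16 (mod 1027)
3^32 ≡ 16^2 = 256 ≡ 256 (mod 1027)
3^64 ≡ 256^2 = 65536 ≡ 835 (mod 1027)
3^128 ≡ 835^2 = 697225 ≡ 919 (mod 1027)
3^256 ≡ 919^2 = 844561 ≡ 367 (mod 1027)
3^512 ≡ 367^2 = 134689 ≡ 152 (mod 1027)
3^1024 ≡ 152^2 = 23104 ≡ 510 (mod 1027)
1026 = 1024 + 2 in binary powers of 2.
So 3^1026 ≡ 510 · 9 ≡ 482 (mod 1027).
Since 482 ≠ 1, base 3 is a Fermat witness: 1027 is composite.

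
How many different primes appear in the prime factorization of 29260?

5

29260 = 2^2 · 7315
7315 = 5 · 1463
1463 = 7 · 209
209 = 11 · 19
29260 = 2^2 · 5 · 7 · 11 · 19, which has 5 distinct prime factors.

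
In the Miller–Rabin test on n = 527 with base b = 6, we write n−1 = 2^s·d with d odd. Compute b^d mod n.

527 − 1 = 526 = 2^1 · 263, so d = 263.
6^1 ≡ 6 (mod 527)
6^2 ≡ 6^2 = 36 ≡ 36 (mod 527)
6^4 ≡ 36^2 = 1296 ≡ 242 (mod 527)
6^8 ≡ 242^2 = 58564 ≡ 67 (mod 527)
6^16 ≡ 67^2 = 4489 ≡ 273 (mod 527)
6^32 ≡ 273^2 = 74529 ≡ 222 (mod 527)
6^64 ≡ 222^2 = 49284 ≡ 273 (mod 527)
6^128 ≡ 273^2 = 74529 ≡ 222 (mod 527)
6^256 ≡ 222^2 = 49284 ≡ 273 (mod 527)
263 = 256 + 4 + 2 + 1 in binary powers of 2.
So 6^263 ≡ 273 · 242 · 36 · 6 ≡ 150 (mod 527).
Squaring chain: 150; never reaches −1, so base 6 is a Miller–Rabin witness that 527 is composite.

150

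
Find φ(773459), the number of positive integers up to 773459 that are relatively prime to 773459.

737632

Factor: 773459 = 29 · 149 · 179.
φ(773459) = (29−1) · (149−1) · (179−1) = 28 · 148 · 178 = 737632.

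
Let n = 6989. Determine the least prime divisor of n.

6989 is odd.
Digit sum 32, not divisible by 3.
Ends in 9: not divisible by 5.
7: 6989 = 7·998 + 3
11: 6989 = 11·635 + 4
13: 6989 = 13·537 + 8
17: 6989 = 17·411 + 2
19: 6989 = 19·367 + 16
23: 6989 = 23·303 + 20
29: 6989 = 29·241

29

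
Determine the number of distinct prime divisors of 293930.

6

293930 = 2 · 146965
146965 = 5 · 29393
29393 = 7 · 4199
4199 = 13 · 323
323 = 17 · 19
293930 = 2 · 5 · 7 · 13 · 17 · 19, which has 6 distinct prime factors.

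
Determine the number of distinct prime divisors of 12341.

3

12341 = 7 · 1763
1763 = 41 · 43
12341 = 7 · 41 · 43, which has 3 distinct prime factors.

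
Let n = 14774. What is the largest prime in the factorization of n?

89

14774 = 2 · 7387
7387 = 83 · 89
89 is prime.
So 14774 = 2 · 83 · 89; the largest prime factor is 89.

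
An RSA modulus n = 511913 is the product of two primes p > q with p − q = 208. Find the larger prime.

Since p = q + 208, we have 511913 = q(q + 208), so q² + 208q − 511913 = 0.
Discriminant: 208² + 4·511913 = 43264 + 2047652 = 2090916; √2090916 = 1446.
q = (−208 + 1446)/2 = 619, and p = q + 208 = 827.
Check: 619 · 827 = 511913.

827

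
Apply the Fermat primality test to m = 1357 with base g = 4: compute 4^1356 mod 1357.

685

4^1 ≡ 4 (mod 1357)
4^2 ≡ 4^2 = 16 ≡ 16 (mod 1357)
4^4 ≡ 16^2 = 256 ≡ 256 (mod 1357)
4^8 ≡ 256^2 = 65536 ≡ 400 (mod 1357)
4^16 ≡ 400^2 = 160000 ≡ 1231 (mod 1357)
4^32 ≡ 1231^2 = 1515361 ≡ 949 (mod 1357)
4^64 ≡ 949^2 = 900601 ≡ 910 (mod 1357)
4^128 ≡ 910^2 = 828100 ≡ 330 (mod 1357)
4^256 ≡ 330^2 = 108900 ≡ 340 (mod 1357)
4^512 ≡ 340^2 = 115600 ≡ 255 (mod 1357)
4^1024 ≡ 255^2 = 65025 ≡ 1246 (mod 1357)
1356 = 1024 + 256 + 64 + 8 + 4 in binary powers of 2.
So 4^1356 ≡ 1246 · 340 · 910 · 400 · 256 ≡ 685 (mod 1357).
Since 685 ≠ 1, base 4 is a Fermat witness: 1357 is composite.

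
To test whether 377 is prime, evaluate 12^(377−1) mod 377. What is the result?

12^1 ≡ 12 (mod 377)
12^2 ≡ 12^2 = 144 ≡ 144 (mod 377)
12^4 ≡ 144^2 = 20736 ≡ 1 (mod 377)
12^8 ≡ 1^2 = 1 ≡ 1 (mod 377)
12^16 ≡ 1^2 = 1 ≡ 1 (mod 377)
12^32 ≡ 1^2 = 1 ≡ 1 (mod 377)
12^64 ≡ 1^2 = 1 ≡ 1 (mod 377)
12^128 ≡ 1^2 = 1 ≡ 1 (mod 377)
12^256 ≡ 1^2 = 1 ≡ 1 (mod 377)
376 = 256 + 64 + 32 + 16 + 8 in binary powers of 2.
So 12^376 ≡ 1 · 1 · 1 · 1 · 1 ≡ 1 (mod 377).
Since the result is 1, base 12 gives no evidence that 377 is composite.

1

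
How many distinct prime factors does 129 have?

129 = 3 · 43
129 = 3 · 43, which has 2 distinct prime factors.

2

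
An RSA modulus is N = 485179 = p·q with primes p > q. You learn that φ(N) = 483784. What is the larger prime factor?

φ(n) = (p−1)(q−1) = n − (p+q) + 1, so p + q = 485179 − 483784 + 1 = 1396.
p and q are the roots of t² − 1396t + 485179 = 0.
Discriminant: 1396² − 4·485179 = 1948816 − 1940716 = 8100; √8100 = 90.
q = (1396 − 90)/2 = 653, p = (1396 + 90)/2 = 743.
Check: 653 · 743 = 485179.

743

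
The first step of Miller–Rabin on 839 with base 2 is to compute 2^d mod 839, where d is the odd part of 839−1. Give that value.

1

839 − 1 = 838 = 2^1 · 419, so d = 419.
2^1 ≡ 2 (mod 839)
2^2 ≡ 2^2 = 4 ≡ 4 (mod 839)
2^4 ≡ 4^2 = 16 ≡ 16 (mod 839)
2^8 ≡ 16^2 = 256 ≡ 256 (mod 839)
2^16 ≡ 256^2 = 65536 ≡ 94 (mod 839)
2^32 ≡ 94^2 = 8836 ≡ 446 (mod 839)
2^64 ≡ 446^2 = 198916 ≡ 73 (mod 839)
2^128 ≡ 73^2 = 5329 ≡ 295 (mod 839)
2^256 ≡ 295^2 = 87025 ≡ 608 (mod 839)
419 = 256 + 128 + 32 + 2 + 1 in binary powers of 2.
So 2^419 ≡ 608 · 295 · 446 · 4 · 2 ≡ 1 (mod 839).
Since 2^d ≡ 1 (mod 839), base 2 does not prove 839 composite.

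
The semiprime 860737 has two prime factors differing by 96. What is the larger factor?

Since p = q + 96, we have 860737 = q(q + 96), so q² + 96q − 860737 = 0.
Discriminant: 96² + 4·860737 = 9216 + 3442948 = 3452164; √3452164 = 1858.
q = (−96 + 1858)/2 = 881, and p = q + 96 = 977.
Check: 881 · 977 = 860737.

977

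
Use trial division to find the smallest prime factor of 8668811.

59

8668811 is odd.
Digit sum 38, not divisible by 3.
Ends in 1: not divisible by 5.
7: 8668811 = 7·1238401 + 4
11: 8668811 = 11·788073 + 8
13: 8668811 = 13·666831 + 8
17: 8668811 = 17·509930 + 1
19: 8668811 = 19·456253 + 4
23: 8668811 = 23·376904 + 19
29: 8668811 = 29·298924 + 15
31: 8668811 = 31·279639 + 2
37: 8668811 = 37·234292 + 7
41: 8668811 = 41·211434 + 17
43: 8668811 = 43·201600 + 11
47: 8668811 = 47·184442 + 37
53: 8668811 = 53·163562 + 25
59: 8668811 = 59·146929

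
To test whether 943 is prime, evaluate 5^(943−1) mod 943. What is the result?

5^1 ≡ 5 (mod 943)
5^2 ≡ 5^2 = 25 ≡ 25 (mod 943)
5^4 ≡ 25^2 = 625 ≡ 625 (mod 943)
5^8 ≡ 625^2 = 390625 ≡ 223 (mod 943)
5^16 ≡ 223^2 = 49729 ≡ 693 (mod 943)
5^32 ≡ 693^2 = 480249 ≡ 262 (mod 943)
5^64 ≡ 262^2 = 68644 ≡ 748 (mod 943)
5^128 ≡ 748^2 = 559504 ≡ 305 (mod 943)
5^256 ≡ 305^2 = 93025 ≡ 611 (mod 943)
5^512 ≡ 611^2 = 373321 ≡ 836 (mod 943)
942 = 512 + 256 + 128 + 32 + 8 + 4 + 2 in binary powers of 2.
So 5^942 ≡ 836 · 611 · 305 · 262 · 223 · 625 · 25 ≡ 558 (mod 943).
Since 558 ≠ 1, base 5 is a Fermat witness: 943 is composite.

558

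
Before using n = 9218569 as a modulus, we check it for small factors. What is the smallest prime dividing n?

71

9218569 is odd.
Digit sum 40, not divisible by 3.
Ends in 9: not divisible by 5.
7: 9218569 = 7·1316938 + 3
11: 9218569 = 11·838051 + 8
13: 9218569 = 13·709120 + 9
17: 9218569 = 17·542268 + 13
19: 9218569 = 19·485187 + 16
23: 9218569 = 23·400807 + 8
29: 9218569 = 29·317881 + 20
31: 9218569 = 31·297373 + 6
37: 9218569 = 37·249150 + 19
41: 9218569 = 41·224843 + 6
43: 9218569 = 43·214385 + 14
47: 9218569 = 47·196139 + 36
53: 9218569 = 53·173935 + 14
59: 9218569 = 59·156246 + 55
61: 9218569 = 61·151124 + 5
67: 9218569 = 67·137590 + 39
71: 9218569 = 71·129839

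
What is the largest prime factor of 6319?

6319 = 71 · 89
89 is prime.
So 6319 = 71 · 89; the largest prime factor is 89.

89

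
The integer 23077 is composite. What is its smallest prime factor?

23077 is odd.
Digit sum 19, not divisible by 3.
Ends in 7: not divisible by 5.
7: 23077 = 7·3296 + 5
11: 23077 = 11·2097 + 10
13: 23077 = 13·1775 + 2
17: 23077 = 17·1357 + 8
19: 23077 = 19·1214 + 11
23: 23077 = 23·1003 + 8
29: 23077 = 29·795 + 22
31: 23077 = 31·744 + 13
37: 23077 = 37·623 + 26
41: 23077 = 41·562 + 35
43: 23077 = 43·536 + 29
47: 23077 = 47·491

47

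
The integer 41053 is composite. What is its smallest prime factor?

61

41053 is odd.
Digit sum 13, not divisible by 3.
Ends in 3: not divisible by 5.
7: 41053 = 7·5864 + 5
11: 41053 = 11·3732 + 1
13: 41053 = 13·3157 + 12
17: 41053 = 17·2414 + 15
19: 41053 = 19·2160 + 13
23: 41053 = 23·1784 + 21
29: 41053 = 29·1415 + 18
31: 41053 = 31·1324 + 9
37: 41053 = 37·1109 + 20
41: 41053 = 41·1001 + 12
43: 41053 = 43·954 + 31
47: 41053 = 47·873 + 22
53: 41053 = 53·774 + 31
59: 41053 = 59·695 + 48
61: 41053 = 61·673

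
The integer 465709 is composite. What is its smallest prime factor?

19

465709 is odd.
Digit sum 31, not divisible by 3.
Ends in 9: not divisible by 5.
7: 465709 = 7·66529 + 6
11: 465709 = 11·42337 + 2
13: 465709 = 13·35823 + 10
17: 465709 = 17·27394 + 11
19: 465709 = 19·24511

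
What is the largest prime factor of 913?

83

913 = 11 · 83
83 is prime.
So 913 = 11 · 83; the largest prime factor is 83.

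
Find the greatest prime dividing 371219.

371219 = 43 · 8633
8633 = 89 · 97
97 is prime.
So 371219 = 43 · 89 · 97; the largest prime factor is 97.

97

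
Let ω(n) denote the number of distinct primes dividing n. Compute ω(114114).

6

114114 = 2 · 57057
57057 = 3 · 19019
19019 = 7 · 2717
2717 = 11 · 247
247 = 13 · 19
114114 = 2 · 3 · 7 · 11 · 13 · 19, which has 6 distinct prime factors.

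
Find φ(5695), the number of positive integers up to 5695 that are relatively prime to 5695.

4224

Factor: 5695 = 5 · 17 · 67.
φ(5695) = (5−1) · (17−1) · (67−1) = 4 · 16 · 66 = 4224.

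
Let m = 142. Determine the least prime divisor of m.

2

142 is even: 2 divides it.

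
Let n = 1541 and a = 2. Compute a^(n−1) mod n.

1243

2^1 ≡ 2 (mod 1541)
2^2 ≡ 2^2 = 4 ≡ 4 (mod 1541)
2^4 ≡ 4^2 = 16 ≡ 16 (mod 1541)
2^8 ≡ 16^2 = 256 ≡ 256 (mod 1541)
2^16 ≡ 256^2 = 65536 ≡ 814 (mod 1541)
2^32 ≡ 814^2 = 662596 ≡ 1507 (mod 1541)
2^64 ≡ 1507^2 = 2271049 ≡ 1156 (mod 1541)
2^128 ≡ 1156^2 = 1336336 ≡ 289 (mod 1541)
2^256 ≡ 289^2 = 83521 ≡ 307 (mod 1541)
2^512 ≡ 307^2 = 94249 ≡ 248 (mod 1541)
2^1024 ≡ 248^2 = 61504 ≡ 1405 (mod 1541)
1540 = 1024 + 512 + 4 in binary powers of 2.
So 2^1540 ≡ 1405 · 248 · 16 ≡ 1243 (mod 1541).
Since 1243 ≠ 1, base 2 is a Fermat witness: 1541 is composite.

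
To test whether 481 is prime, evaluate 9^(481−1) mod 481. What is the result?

248

9^1 ≡ 9 (mod 481)
9^2 ≡ 9^2 = 81 ≡ 81 (mod 481)
9^4 ≡ 81^2 = 6561 ≡ 308 (mod 481)
9^8 ≡ 308^2 = 94864 ≡ 107 (mod 481)
9^16 ≡ 107^2 = 11449 ≡ 386 (mod 481)
9^32 ≡ 386^2 = 148996 ≡ 367 (mod 481)
9^64 ≡ 367^2 = 134689 ≡ 9 (mod 481)
9^128 ≡ 9^2 = 81 ≡ 81 (mod 481)
9^256 ≡ 81^2 = 6561 ≡ 308 (mod 481)
480 = 256 + 128 + 64 + 32 in binary powers of 2.
So 9^480 ≡ 308 · 81 · 9 · 367 ≡ 248 (mod 481).
Since 248 ≠ 1, base 9 is a Fermat witness: 481 is composite.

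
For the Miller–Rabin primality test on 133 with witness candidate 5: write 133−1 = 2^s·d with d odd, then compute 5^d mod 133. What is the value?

83

133 − 1 = 132 = 2^2 · 33, so d = 33.
5^1 ≡ 5 (mod 133)
5^2 ≡ 5^2 = 25 ≡ 25 (mod 133)
5^4 ≡ 25^2 = 625 ≡ 93 (mod 133)
5^8 ≡ 93^2 = 8649 ≡ 4 (mod 133)
5^16 ≡ 4^2 = 16 ≡ 16 (mod 133)
5^32 ≡ 16^2 = 256 ≡ 123 (mod 133)
33 = 32 + 1 in binary powers of 2.
So 5^33 ≡ 123 · 5 ≡ 83 (mod 133).
Squaring chain: 83 → 106; never reaches −1, so base 5 is a Miller–Rabin witness that 133 is composite.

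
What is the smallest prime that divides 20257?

20257 is odd.
Digit sum 16, not divisible by 3.
Ends in 7: not divisible by 5.
7: 20257 = 7·2893 + 6
11: 20257 = 11·1841 + 6
13: 20257 = 13·1558 + 3
17: 20257 = 17·1191 + 10
19: 20257 = 19·1066 + 3
23: 20257 = 23·880 + 17
29: 20257 = 29·698 + 15
31: 20257 = 31·653 + 14
37: 20257 = 37·547 + 18
41: 20257 = 41·494 + 3
43: 20257 = 43·471 + 4
47: 20257 = 47·431

47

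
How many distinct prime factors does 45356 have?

4

45356 = 2^2 · 11339
11339 = 17 · 667
667 = 23 · 29
45356 = 2^2 · 17 · 23 · 29, which has 4 distinct prime factors.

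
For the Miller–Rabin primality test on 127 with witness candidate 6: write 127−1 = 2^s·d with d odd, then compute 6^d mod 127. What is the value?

127 − 1 = 126 = 2^1 · 63, so d = 63.
6^1 ≡ 6 (mod 127)
6^2 ≡ 6^2 = 36 ≡ 36 (mod 127)
6^4 ≡ 36^2 = 1296 ≡ 26 (mod 127)
6^8 ≡ 26^2 = 676 ≡ 41 (mod 127)
6^16 ≡ 41^2 = 1681 ≡ 30 (mod 127)
6^32 ≡ 30^2 = 900 ≡ 11 (mod 127)
63 = 32 + 16 + 8 + 4 + 2 + 1 in binary powers of 2.
So 6^63 ≡ 11 · 30 · 41 · 26 · 36 · 6 ≡ 126 (mod 127).
Since 6^d ≡ 126 (mod 127), base 6 does not prove 127 composite.

126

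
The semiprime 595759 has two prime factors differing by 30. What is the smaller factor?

Since p = q + 30, we have 595759 = q(q + 30), so q² + 30q − 595759 = 0.
Discriminant: 30² + 4·595759 = 900 + 2383036 = 2383936; √2383936 = 1544.
q = (−30 + 1544)/2 = 757, and p = q + 30 = 787.
Check: 757 · 787 = 595759.

757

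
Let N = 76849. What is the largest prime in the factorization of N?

67

76849 = 31 · 2479
2479 = 37 · 67
67 is prime.
So 76849 = 31 · 37 · 67; the largest prime factor is 67.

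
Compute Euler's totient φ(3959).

3816

Factor: 3959 = 37 · 107.
φ(3959) = (37−1) · (107−1) = 36 · 106 = 3816.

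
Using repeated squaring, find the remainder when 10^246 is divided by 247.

10^1 ≡ 10 (mod 247)
10^2 ≡ 10^2 = 100 ≡ 100 (mod 247)
10^4 ≡ 100^2 = 10000 ≡ 120 (mod 247)
10^8 ≡ 120^2 = 14400 ≡ 74 (mod 247)
10^16 ≡ 74^2 = 5476 ≡ 42 (mod 247)
10^32 ≡ 42^2 = 1764 ≡ 35 (mod 247)
10^64 ≡ 35^2 = 1225 ≡ 237 (mod 247)
10^128 ≡ 237^2 = 56169 ≡ 100 (mod 247)
246 = 128 + 64 + 32 + 16 + 4 + 2 in binary powers of 2.
So 10^246 ≡ 100 · 237 · 35 · 42 · 120 · 100 ≡ 235 (mod 247).
Since 235 ≠ 1, base 10 is a Fermat witness: 247 is composite.

235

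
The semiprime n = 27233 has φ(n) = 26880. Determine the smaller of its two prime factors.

113

φ(n) = (p−1)(q−1) = n − (p+q) + 1, so p + q = 27233 − 26880 + 1 = 354.
p and q are the roots of t² − 354t + 27233 = 0.
Discriminant: 354² − 4·27233 = 125316 − 108932 = 16384; √16384 = 128.
q = (354 − 128)/2 = 113, p = (354 + 128)/2 = 241.
Check: 113 · 241 = 27233.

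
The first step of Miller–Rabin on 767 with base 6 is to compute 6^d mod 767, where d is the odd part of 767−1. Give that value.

544

767 − 1 = 766 = 2^1 · 383, so d = 383.
6^1 ≡ 6 (mod 767)
6^2 ≡ 6^2 = 36 ≡ 36 (mod 767)
6^4 ≡ 36^2 = 1296 ≡ 529 (mod 767)
6^8 ≡ 529^2 = 279841 ≡ 653 (mod 767)
6^16 ≡ 653^2 = 426409 ≡ 724 (mod 767)
6^32 ≡ 724^2 = 524176 ≡ 315 (mod 767)
6^64 ≡ 315^2 = 99225 ≡ 282 (mod 767)
6^128 ≡ 282^2 = 79524 ≡ 523 (mod 767)
6^256 ≡ 523^2 = 273529 ≡ 477 (mod 767)
383 = 256 + 64 + 32 + 16 + 8 + 4 + 2 + 1 in binary powers of 2.
So 6^383 ≡ 477 · 282 · 315 · 724 · 653 · 529 · 36 · 6 ≡ 544 (mod 767).
Squaring chain: 544; never reaches −1, so base 6 is a Miller–Rabin witness that 767 is composite.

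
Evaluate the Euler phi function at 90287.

Factor: 90287 = 17 · 47 · 113.
φ(90287) = (17−1) · (47−1) · (113−1) = 16 · 46 · 112 = 82432.

82432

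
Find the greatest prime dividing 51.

17

51 = 3 · 17
17 is prime.
So 51 = 3 · 17; the largest prime factor is 17.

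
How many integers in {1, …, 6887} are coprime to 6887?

6720

Factor: 6887 = 71 · 97.
φ(6887) = (71−1) · (97−1) = 70 · 96 = 6720.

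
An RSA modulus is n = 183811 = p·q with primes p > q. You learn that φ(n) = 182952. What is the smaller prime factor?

φ(n) = (p−1)(q−1) = n − (p+q) + 1, so p + q = 183811 − 182952 + 1 = 860.
p and q are the roots of t² − 860t + 183811 = 0.
Discriminant: 860² − 4·183811 = 739600 − 735244 = 4356; √4356 = 66.
q = (860 − 66)/2 = 397, p = (860 + 66)/2 = 463.
Check: 397 · 463 = 183811.

397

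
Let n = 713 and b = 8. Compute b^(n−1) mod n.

188

8^1 ≡ 8 (mod 713)
8^2 ≡ 8^2 = 64 ≡ 64 (mod 713)
8^4 ≡ 64^2 = 4096 ≡ 531 (mod 713)
8^8 ≡ 531^2 = 281961 ≡ 326 (mod 713)
8^16 ≡ 326^2 = 106276 ≡ 39 (mod 713)
8^32 ≡ 39^2 = 1521 ≡ 95 (mod 713)
8^64 ≡ 95^2 = 9025 ≡ 469 (mod 713)
8^128 ≡ 469^2 = 219961 ≡ 357 (mod 713)
8^256 ≡ 357^2 = 127449 ≡ 535 (mod 713)
8^512 ≡ 535^2 = 286225 ≡ 312 (mod 713)
712 = 512 + 128 + 64 + 8 in binary powers of 2.
So 8^712 ≡ 312 · 357 · 469 · 326 ≡ 188 (mod 713).
Since 188 ≠ 1, base 8 is a Fermat witness: 713 is composite.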